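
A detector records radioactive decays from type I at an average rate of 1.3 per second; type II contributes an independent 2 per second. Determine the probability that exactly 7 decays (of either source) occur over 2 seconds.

Independent Poisson processes superpose: combined rate λ = 1.3 + 2 = 3.3 per second.
Over the interval, μ = 3.3 × 2 = 6.6 (2 seconds).
P(N = 7) = e^(−6.6) · 6.6^7/7! ≈ 0.1472.

0.1472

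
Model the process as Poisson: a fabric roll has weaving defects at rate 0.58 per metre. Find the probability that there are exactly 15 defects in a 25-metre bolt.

0.1016

Over the interval, μ = 0.58 × 25 = 14.5 (a 25-metre bolt = 25 metres).
P(N = 15) = e^(−μ) μ^15/15! = e^(−14.5) · 14.5^15/1307674368000 ≈ 0.1016.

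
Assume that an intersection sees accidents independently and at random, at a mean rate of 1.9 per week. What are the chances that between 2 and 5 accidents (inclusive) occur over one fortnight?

Over the interval, μ = 1.9 × 2 = 3.8 (a fortnight = 2 weeks).
P(2 ≤ N ≤ 5) = Σ_{j=2}^{5} e^(−3.8) · 3.8^j/j! ≈ 0.7082.

0.7082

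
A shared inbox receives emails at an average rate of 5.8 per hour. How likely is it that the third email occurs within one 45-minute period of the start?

Over the interval, μ = 5.8 × 0.75 = 4.35 (a 45-minute period = 0.75 hours).
The third arrival falls in the interval iff at least 3 events occur there: P(S_3 ≤ t) = P(N ≥ 3) = 1 − P(N ≤ 2) ≈ 0.8088.

0.8088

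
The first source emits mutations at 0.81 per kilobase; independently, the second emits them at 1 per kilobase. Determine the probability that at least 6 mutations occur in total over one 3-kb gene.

0.4590

Independent Poisson processes superpose: combined rate λ = 0.81 + 1 = 1.81 per kilobase.
Over the interval, μ = 1.81 × 3 = 5.43 (a 3-kb gene = 3 kilobases).
P(N ≥ 6) = 1 − P(N ≤ 5) ≈ 0.4590.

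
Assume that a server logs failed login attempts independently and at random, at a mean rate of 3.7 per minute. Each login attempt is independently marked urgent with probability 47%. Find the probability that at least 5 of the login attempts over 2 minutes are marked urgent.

0.2704

Thinning: the login attempts that are marked urgent themselves form a Poisson process with rate 0.47 × 3.7 = 1.739 per minute.
Over the interval, μ = 1.739 × 2 = 3.478 (2 minutes).
P(N ≥ 5) = 1 − P(N ≤ 4) ≈ 0.2704.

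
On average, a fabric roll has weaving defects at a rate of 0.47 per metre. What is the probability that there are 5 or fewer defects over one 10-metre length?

0.6684

Over the interval, μ = 0.47 × 10 = 4.7 (a 10-metre length = 10 metres).
P(N ≤ 5) = Σ_{j=0}^{5} e^(−μ) μ^j/j! ≈ 0.6684.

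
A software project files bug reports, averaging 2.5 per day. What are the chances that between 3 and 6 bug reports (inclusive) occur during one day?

0.4420

With mean μ = 2.5 per day,
P(3 ≤ N ≤ 6) = Σ_{j=3}^{6} e^(−2.5) · 2.5^j/j! ≈ 0.4420.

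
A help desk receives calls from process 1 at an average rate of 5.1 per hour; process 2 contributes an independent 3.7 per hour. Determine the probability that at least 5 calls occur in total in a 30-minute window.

0.4488

Independent Poisson processes superpose: combined rate λ = 5.1 + 3.7 = 8.8 per hour.
Over the interval, μ = 8.8 × 0.5 = 4.4 (a 30-minute window = 0.5 hours).
P(N ≥ 5) = 1 − P(N ≤ 4) ≈ 0.4488.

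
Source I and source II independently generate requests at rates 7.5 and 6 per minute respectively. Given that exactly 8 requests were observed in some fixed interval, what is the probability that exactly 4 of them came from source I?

0.2602

Given the total, each event is independently from source I with probability p = λ_I/(λ_I+λ_II) = 7.5/13.5 ≈ 0.5556.
So K ~ Binomial(8, 7.5/13.5): P(K = 4) = C(8,4) · (7.5/13.5)^4 · (6/13.5)^4 ≈ 0.2602.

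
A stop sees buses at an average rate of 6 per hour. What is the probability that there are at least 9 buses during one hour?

With mean μ = 6 per hour,
P(N ≥ 9) = 1 − P(N ≤ 8) = 1 − Σ_{j=0}^{8} e^(−μ) μ^j/j! ≈ 0.1528.

0.1528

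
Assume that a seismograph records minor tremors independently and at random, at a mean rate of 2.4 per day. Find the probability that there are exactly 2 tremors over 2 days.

0.0948

Over the interval, μ = 2.4 × 2 = 4.8 (2 days).
P(N = 2) = e^(−μ) μ^2/2! = e^(−4.8) · 4.8^2/2 ≈ 0.0948.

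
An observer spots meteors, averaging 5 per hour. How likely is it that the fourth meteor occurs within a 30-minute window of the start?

0.2424

Over the interval, μ = 5 × 0.5 = 2.5 (a 30-minute window = 0.5 hours).
The fourth arrival falls in the interval iff at least 4 events occur there: P(S_4 ≤ t) = P(N ≥ 4) = 1 − P(N ≤ 3) ≈ 0.2424.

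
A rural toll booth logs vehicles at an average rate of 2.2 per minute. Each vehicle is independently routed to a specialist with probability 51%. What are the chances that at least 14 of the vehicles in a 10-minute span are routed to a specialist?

0.2395

Thinning: the vehicles that are routed to a specialist themselves form a Poisson process with rate 0.51 × 2.2 = 1.122 per minute.
Over the interval, μ = 1.122 × 10 = 11.22 (a 10-minute span = 10 minutes).
P(N ≥ 14) = 1 − P(N ≤ 13) ≈ 0.2395.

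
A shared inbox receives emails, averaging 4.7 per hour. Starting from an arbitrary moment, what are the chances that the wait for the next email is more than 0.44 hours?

0.1264

The wait for the next event is exponential with rate λ = 4.7 per hour.
P(T > 0.44) = e^(−λt) = e^(−4.7 × 0.44) = e^(−2.068) ≈ 0.1264.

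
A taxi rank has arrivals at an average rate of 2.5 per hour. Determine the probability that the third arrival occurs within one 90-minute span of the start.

Over the interval, μ = 2.5 × 1.5 = 3.75 (a 90-minute span = 1.5 hours).
The third arrival falls in the interval iff at least 3 events occur there: P(S_3 ≤ t) = P(N ≥ 3) = 1 − P(N ≤ 2) ≈ 0.7229.

0.7229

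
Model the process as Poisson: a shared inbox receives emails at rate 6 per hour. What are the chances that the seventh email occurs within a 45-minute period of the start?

0.1689

Over the interval, μ = 6 × 0.75 = 4.5 (a 45-minute period = 0.75 hours).
The seventh arrival falls in the interval iff at least 7 events occur there: P(S_7 ≤ t) = P(N ≥ 7) = 1 − P(N ≤ 6) ≈ 0.1689.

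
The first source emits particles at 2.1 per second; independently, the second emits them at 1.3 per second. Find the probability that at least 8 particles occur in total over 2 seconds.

Independent Poisson processes superpose: combined rate λ = 2.1 + 1.3 = 3.4 per second.
Over the interval, μ = 3.4 × 2 = 6.8 (2 seconds).
P(N ≥ 8) = 1 − P(N ≤ 7) ≈ 0.3715.

0.3715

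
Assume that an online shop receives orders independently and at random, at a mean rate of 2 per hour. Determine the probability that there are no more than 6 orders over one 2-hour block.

Over the interval, μ = 2 × 2 = 4 (a 2-hour block = 2 hours).
P(N ≤ 6) = Σ_{j=0}^{6} e^(−μ) μ^j/j! ≈ 0.8893.

0.8893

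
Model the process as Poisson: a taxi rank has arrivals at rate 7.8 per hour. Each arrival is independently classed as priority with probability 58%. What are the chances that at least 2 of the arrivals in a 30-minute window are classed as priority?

0.6603

Thinning: the arrivals that are classed as priority themselves form a Poisson process with rate 0.58 × 7.8 = 4.524 per hour.
Over the interval, μ = 4.524 × 0.5 = 2.262 (a 30-minute window = 0.5 hours).
P(N ≥ 2) = 1 − P(N ≤ 1) ≈ 0.6603.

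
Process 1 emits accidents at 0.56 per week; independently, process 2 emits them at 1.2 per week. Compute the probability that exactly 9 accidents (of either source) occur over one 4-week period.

Independent Poisson processes superpose: combined rate λ = 0.56 + 1.2 = 1.76 per week.
Over the interval, μ = 1.76 × 4 = 7.04 (a 4-week period = 4 weeks).
P(N = 9) = e^(−7.04) · 7.04^9/9! ≈ 0.1026.

0.1026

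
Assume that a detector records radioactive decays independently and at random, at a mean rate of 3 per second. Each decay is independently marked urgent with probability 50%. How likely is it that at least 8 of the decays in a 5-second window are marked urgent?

Thinning: the decays that are marked urgent themselves form a Poisson process with rate 0.5 × 3 = 1.5 per second.
Over the interval, μ = 1.5 × 5 = 7.5 (a 5-second window = 5 seconds).
P(N ≥ 8) = 1 − P(N ≤ 7) ≈ 0.4754.

0.4754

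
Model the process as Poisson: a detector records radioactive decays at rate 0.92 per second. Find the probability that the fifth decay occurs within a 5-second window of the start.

Over the interval, μ = 0.92 × 5 = 4.6 (a 5-second window = 5 seconds).
The fifth arrival falls in the interval iff at least 5 events occur there: P(S_5 ≤ t) = P(N ≥ 5) = 1 − P(N ≤ 4) ≈ 0.4868.

0.4868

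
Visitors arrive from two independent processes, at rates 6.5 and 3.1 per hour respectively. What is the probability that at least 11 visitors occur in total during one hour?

Independent Poisson processes superpose: combined rate λ = 6.5 + 3.1 = 9.6 per hour.
So μ = 9.6.
P(N ≥ 11) = 1 − P(N ≤ 10) ≈ 0.3671.

0.3671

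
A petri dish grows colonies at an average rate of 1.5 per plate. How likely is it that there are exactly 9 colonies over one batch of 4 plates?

0.0688

Over the interval, μ = 1.5 × 4 = 6 (a batch of 4 plates = 4 plates).
P(N = 9) = e^(−μ) μ^9/9! = e^(−6) · 6^9/362880 ≈ 0.0688.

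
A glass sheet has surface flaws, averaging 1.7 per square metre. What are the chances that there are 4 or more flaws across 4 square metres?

0.9072

Over the interval, μ = 1.7 × 4 = 6.8 (4 square metres).
P(N ≥ 4) = 1 − P(N ≤ 3) = 1 − Σ_{j=0}^{3} e^(−μ) μ^j/j! ≈ 0.9072.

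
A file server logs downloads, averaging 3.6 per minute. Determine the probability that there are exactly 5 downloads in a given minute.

With mean μ = 3.6 per minute,
P(N = 5) = e^(−μ) μ^5/5! = e^(−3.6) · 3.6^5/120 ≈ 0.1377.

0.1377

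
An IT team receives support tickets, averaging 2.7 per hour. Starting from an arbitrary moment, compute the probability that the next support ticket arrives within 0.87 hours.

Inter-arrival times are exponential with rate λ = 2.7 per hour.
P(T ≤ 0.87) = 1 − e^(−λt) = 1 − e^(−2.7 × 0.87) = 1 − e^(−2.349) ≈ 0.9045.

0.9045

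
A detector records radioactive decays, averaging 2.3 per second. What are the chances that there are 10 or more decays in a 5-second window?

0.7112

Over the interval, μ = 2.3 × 5 = 11.5 (a 5-second window = 5 seconds).
P(N ≥ 10) = 1 − P(N ≤ 9) = 1 − Σ_{j=0}^{9} e^(−μ) μ^j/j! ≈ 0.7112.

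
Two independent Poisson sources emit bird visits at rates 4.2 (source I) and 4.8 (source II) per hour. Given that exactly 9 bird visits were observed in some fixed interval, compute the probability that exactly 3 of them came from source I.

0.1965

Given the total, each event is independently from source I with probability p = λ_I/(λ_I+λ_II) = 4.2/9 ≈ 0.4667.
So K ~ Binomial(9, 4.2/9): P(K = 3) = C(9,3) · (4.2/9)^3 · (4.8/9)^6 ≈ 0.1965.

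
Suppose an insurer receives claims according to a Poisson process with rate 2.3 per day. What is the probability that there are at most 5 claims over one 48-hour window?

Over the interval, μ = 2.3 × 2 = 4.6 (a 48-hour window = 2 days).
P(N ≤ 5) = Σ_{j=0}^{5} e^(−μ) μ^j/j! ≈ 0.6858.

0.6858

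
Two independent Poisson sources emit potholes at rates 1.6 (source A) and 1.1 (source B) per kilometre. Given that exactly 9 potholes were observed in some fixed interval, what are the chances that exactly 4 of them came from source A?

Given the total, each event is independently from source A with probability p = λ_A/(λ_A+λ_B) = 1.6/2.7 ≈ 0.5926.
So K ~ Binomial(9, 1.6/2.7): P(K = 4) = C(9,4) · (1.6/2.7)^4 · (1.1/2.7)^5 ≈ 0.1744.

0.1744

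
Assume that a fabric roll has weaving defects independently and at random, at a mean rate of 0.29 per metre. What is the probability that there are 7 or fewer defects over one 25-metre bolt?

0.5615

Over the interval, μ = 0.29 × 25 = 7.25 (a 25-metre bolt = 25 metres).
P(N ≤ 7) = Σ_{j=0}^{7} e^(−μ) μ^j/j! ≈ 0.5615.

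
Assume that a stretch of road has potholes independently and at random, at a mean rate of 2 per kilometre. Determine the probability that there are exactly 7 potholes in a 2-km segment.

Over the interval, μ = 2 × 2 = 4 (a 2-km segment = 2 kilometres).
P(N = 7) = e^(−μ) μ^7/7! = e^(−4) · 4^7/5040 ≈ 0.0595.

0.0595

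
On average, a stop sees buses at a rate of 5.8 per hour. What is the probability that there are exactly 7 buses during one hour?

0.1326

With mean μ = 5.8 per hour,
P(N = 7) = e^(−μ) μ^7/7! = e^(−5.8) · 5.8^7/5040 ≈ 0.1326.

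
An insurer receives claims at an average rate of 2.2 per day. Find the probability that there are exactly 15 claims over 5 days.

0.0534

Over the interval, μ = 2.2 × 5 = 11 (5 days).
P(N = 15) = e^(−μ) μ^15/15! = e^(−11) · 11^15/1307674368000 ≈ 0.0534.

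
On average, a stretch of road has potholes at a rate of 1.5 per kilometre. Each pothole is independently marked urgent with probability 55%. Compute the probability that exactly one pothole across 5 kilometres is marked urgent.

0.0667

Thinning: the potholes that are marked urgent themselves form a Poisson process with rate 0.55 × 1.5 = 0.825 per kilometre.
Over the interval, μ = 0.825 × 5 = 4.125 (5 kilometres).
P(N = 1) = e^(−4.125) · 4.125^1/1! ≈ 0.0667.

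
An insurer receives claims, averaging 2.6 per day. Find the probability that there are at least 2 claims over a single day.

With mean μ = 2.6 per day,
P(N ≥ 2) = 1 − P(N ≤ 1) = 1 − Σ_{j=0}^{1} e^(−μ) μ^j/j! ≈ 0.7326.

0.7326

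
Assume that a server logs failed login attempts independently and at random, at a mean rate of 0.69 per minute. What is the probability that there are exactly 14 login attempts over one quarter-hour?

Over the interval, μ = 0.69 × 15 = 10.35 (a quarter-hour = 15 minutes).
P(N = 14) = e^(−μ) μ^14/14! = e^(−10.35) · 10.35^14/87178291200 ≈ 0.0594.

0.0594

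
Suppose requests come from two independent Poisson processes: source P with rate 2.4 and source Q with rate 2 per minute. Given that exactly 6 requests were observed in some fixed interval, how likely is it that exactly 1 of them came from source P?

0.0635

Given the total, each event is independently from source P with probability p = λ_P/(λ_P+λ_Q) = 2.4/4.4 ≈ 0.5455.
So K ~ Binomial(6, 2.4/4.4): P(K = 1) = C(6,1) · (2.4/4.4)^1 · (2/4.4)^5 ≈ 0.0635.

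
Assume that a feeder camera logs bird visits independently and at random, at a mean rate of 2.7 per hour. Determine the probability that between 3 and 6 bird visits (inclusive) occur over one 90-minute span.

0.6532

Over the interval, μ = 2.7 × 1.5 = 4.05 (a 90-minute span = 1.5 hours).
P(3 ≤ N ≤ 6) = Σ_{j=3}^{6} e^(−4.05) · 4.05^j/j! ≈ 0.6532.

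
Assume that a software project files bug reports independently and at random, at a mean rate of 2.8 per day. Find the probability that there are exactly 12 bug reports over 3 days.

Over the interval, μ = 2.8 × 3 = 8.4 (3 days).
P(N = 12) = e^(−μ) μ^12/12! = e^(−8.4) · 8.4^12/479001600 ≈ 0.0579.

0.0579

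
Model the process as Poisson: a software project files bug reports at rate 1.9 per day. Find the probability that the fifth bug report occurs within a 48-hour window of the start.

0.3322

Over the interval, μ = 1.9 × 2 = 3.8 (a 48-hour window = 2 days).
The fifth arrival falls in the interval iff at least 5 events occur there: P(S_5 ≤ t) = P(N ≥ 5) = 1 − P(N ≤ 4) ≈ 0.3322.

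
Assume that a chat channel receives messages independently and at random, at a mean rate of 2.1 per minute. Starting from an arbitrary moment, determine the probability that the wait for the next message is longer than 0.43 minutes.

0.4054

The wait for the next event is exponential with rate λ = 2.1 per minute.
P(T > 0.43) = e^(−λt) = e^(−2.1 × 0.43) = e^(−0.903) ≈ 0.4054.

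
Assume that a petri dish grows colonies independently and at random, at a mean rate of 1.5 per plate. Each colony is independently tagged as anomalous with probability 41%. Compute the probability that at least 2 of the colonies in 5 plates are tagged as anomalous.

0.8118

Thinning: the colonies that are tagged as anomalous themselves form a Poisson process with rate 0.41 × 1.5 = 0.615 per plate.
Over the interval, μ = 0.615 × 5 = 3.075 (5 plates).
P(N ≥ 2) = 1 − P(N ≤ 1) ≈ 0.8118.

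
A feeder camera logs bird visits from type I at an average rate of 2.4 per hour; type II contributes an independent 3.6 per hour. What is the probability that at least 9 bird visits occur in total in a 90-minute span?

0.5443

Independent Poisson processes superpose: combined rate λ = 2.4 + 3.6 = 6 per hour.
Over the interval, μ = 6 × 1.5 = 9 (a 90-minute span = 1.5 hours).
P(N ≥ 9) = 1 − P(N ≤ 8) ≈ 0.5443.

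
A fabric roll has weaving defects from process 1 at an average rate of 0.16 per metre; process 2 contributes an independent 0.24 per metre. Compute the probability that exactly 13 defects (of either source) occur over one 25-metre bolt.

Independent Poisson processes superpose: combined rate λ = 0.16 + 0.24 = 0.4 per metre.
Over the interval, μ = 0.4 × 25 = 10 (a 25-metre bolt = 25 metres).
P(N = 13) = e^(−10) · 10^13/13! ≈ 0.0729.

0.0729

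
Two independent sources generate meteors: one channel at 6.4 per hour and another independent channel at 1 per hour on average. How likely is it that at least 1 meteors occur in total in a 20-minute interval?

0.9151

Independent Poisson processes superpose: combined rate λ = 6.4 + 1 = 7.4 per hour.
Over the interval, μ = 7.4 × 1/3 ≈ 2.46667 (a 20-minute interval = 1/3 hours).
P(N ≥ 1) = 1 − P(N ≤ 0) ≈ 0.9151.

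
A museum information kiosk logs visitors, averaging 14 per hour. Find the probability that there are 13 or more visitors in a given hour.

0.6415

With mean μ = 14 per hour,
P(N ≥ 13) = 1 − P(N ≤ 12) = 1 − Σ_{j=0}^{12} e^(−μ) μ^j/j! ≈ 0.6415.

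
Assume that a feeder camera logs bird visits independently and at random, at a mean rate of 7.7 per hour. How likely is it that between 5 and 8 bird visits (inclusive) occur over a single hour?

With mean μ = 7.7 per hour,
P(5 ≤ N ≤ 8) = Σ_{j=5}^{8} e^(−7.7) · 7.7^j/j! ≈ 0.5162.

0.5162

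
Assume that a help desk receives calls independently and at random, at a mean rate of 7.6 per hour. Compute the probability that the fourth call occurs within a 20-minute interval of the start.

0.2496

Over the interval, μ = 7.6 × 1/3 ≈ 2.53333 (a 20-minute interval = 1/3 hours).
The fourth arrival falls in the interval iff at least 4 events occur there: P(S_4 ≤ t) = P(N ≥ 4) = 1 − P(N ≤ 3) ≈ 0.2496.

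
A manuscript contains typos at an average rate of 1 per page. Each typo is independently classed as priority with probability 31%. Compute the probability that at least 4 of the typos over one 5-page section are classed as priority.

Thinning: the typos that are classed as priority themselves form a Poisson process with rate 0.31 × 1 = 0.31 per page.
Over the interval, μ = 0.31 × 5 = 1.55 (a 5-page section = 5 pages).
P(N ≥ 4) = 1 − P(N ≤ 3) ≈ 0.0721.

0.0721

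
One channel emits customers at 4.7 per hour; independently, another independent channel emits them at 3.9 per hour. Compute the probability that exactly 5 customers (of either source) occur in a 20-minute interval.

Independent Poisson processes superpose: combined rate λ = 4.7 + 3.9 = 8.6 per hour.
Over the interval, μ = 8.6 × 1/3 ≈ 2.86667 (a 20-minute interval = 1/3 hours).
P(N = 5) = e^(−2.86667) · 2.86667^5/5! ≈ 0.0918.

0.0918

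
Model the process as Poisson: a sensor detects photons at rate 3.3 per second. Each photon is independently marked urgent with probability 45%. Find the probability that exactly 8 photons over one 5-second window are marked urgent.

Thinning: the photons that are marked urgent themselves form a Poisson process with rate 0.45 × 3.3 = 1.485 per second.
Over the interval, μ = 1.485 × 5 = 7.425 (a 5-second window = 5 seconds).
P(N = 8) = e^(−7.425) · 7.425^8/8! ≈ 0.1366.

0.1366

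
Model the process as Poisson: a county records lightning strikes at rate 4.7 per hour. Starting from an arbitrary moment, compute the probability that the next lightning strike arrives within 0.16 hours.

0.5286

Inter-arrival times are exponential with rate λ = 4.7 per hour.
P(T ≤ 0.16) = 1 − e^(−λt) = 1 − e^(−4.7 × 0.16) = 1 − e^(−0.752) ≈ 0.5286.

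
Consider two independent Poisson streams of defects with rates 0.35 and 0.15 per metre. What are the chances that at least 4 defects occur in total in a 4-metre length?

0.1429

Independent Poisson processes superpose: combined rate λ = 0.35 + 0.15 = 0.5 per metre.
Over the interval, μ = 0.5 × 4 = 2 (a 4-metre length = 4 metres).
P(N ≥ 4) = 1 − P(N ≤ 3) ≈ 0.1429.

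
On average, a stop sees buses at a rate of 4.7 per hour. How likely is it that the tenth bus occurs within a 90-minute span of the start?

Over the interval, μ = 4.7 × 1.5 = 7.05 (a 90-minute span = 1.5 hours).
The tenth arrival falls in the interval iff at least 10 events occur there: P(S_10 ≤ t) = P(N ≥ 10) = 1 − P(N ≤ 9) ≈ 0.1746.

0.1746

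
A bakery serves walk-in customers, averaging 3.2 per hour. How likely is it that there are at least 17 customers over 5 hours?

0.4340

Over the interval, μ = 3.2 × 5 = 16 (5 hours).
P(N ≥ 17) = 1 − P(N ≤ 16) = 1 − Σ_{j=0}^{16} e^(−μ) μ^j/j! ≈ 0.4340.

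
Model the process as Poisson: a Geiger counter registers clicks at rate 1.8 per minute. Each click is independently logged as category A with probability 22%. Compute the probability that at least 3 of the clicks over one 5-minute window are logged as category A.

0.3179

Thinning: the clicks that are logged as category A themselves form a Poisson process with rate 0.22 × 1.8 = 0.396 per minute.
Over the interval, μ = 0.396 × 5 = 1.98 (a 5-minute window = 5 minutes).
P(N ≥ 3) = 1 − P(N ≤ 2) ≈ 0.3179.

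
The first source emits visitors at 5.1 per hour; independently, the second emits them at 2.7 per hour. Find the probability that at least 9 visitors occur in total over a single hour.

Independent Poisson processes superpose: combined rate λ = 5.1 + 2.7 = 7.8 per hour.
So μ = 7.8.
P(N ≥ 9) = 1 − P(N ≤ 8) ≈ 0.3796.

0.3796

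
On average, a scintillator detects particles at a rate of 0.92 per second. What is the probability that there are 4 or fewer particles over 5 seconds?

0.5132

Over the interval, μ = 0.92 × 5 = 4.6 (5 seconds).
P(N ≤ 4) = Σ_{j=0}^{4} e^(−μ) μ^j/j! ≈ 0.5132.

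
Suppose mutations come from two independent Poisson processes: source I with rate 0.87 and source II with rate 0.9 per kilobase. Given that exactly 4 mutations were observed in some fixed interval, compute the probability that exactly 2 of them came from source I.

0.3748

Given the total, each event is independently from source I with probability p = λ_I/(λ_I+λ_II) = 0.87/1.77 ≈ 0.4915.
So K ~ Binomial(4, 0.87/1.77): P(K = 2) = C(4,2) · (0.87/1.77)^2 · (0.9/1.77)^2 ≈ 0.3748.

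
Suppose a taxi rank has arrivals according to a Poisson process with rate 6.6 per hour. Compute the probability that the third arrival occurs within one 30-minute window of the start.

Over the interval, μ = 6.6 × 0.5 = 3.3 (a 30-minute window = 0.5 hours).
The third arrival falls in the interval iff at least 3 events occur there: P(S_3 ≤ t) = P(N ≥ 3) = 1 − P(N ≤ 2) ≈ 0.6406.

0.6406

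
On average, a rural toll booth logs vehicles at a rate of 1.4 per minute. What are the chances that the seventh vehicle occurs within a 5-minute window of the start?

0.5503

Over the interval, μ = 1.4 × 5 = 7 (a 5-minute window = 5 minutes).
The seventh arrival falls in the interval iff at least 7 events occur there: P(S_7 ≤ t) = P(N ≥ 7) = 1 − P(N ≤ 6) ≈ 0.5503.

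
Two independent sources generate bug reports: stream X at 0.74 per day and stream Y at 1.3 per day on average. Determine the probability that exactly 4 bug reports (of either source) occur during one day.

0.0938

Independent Poisson processes superpose: combined rate λ = 0.74 + 1.3 = 2.04 per day.
So μ = 2.04.
P(N = 4) = e^(−2.04) · 2.04^4/4! ≈ 0.0938.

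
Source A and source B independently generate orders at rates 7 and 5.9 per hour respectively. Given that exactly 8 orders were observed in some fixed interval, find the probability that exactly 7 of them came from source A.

0.0507

Given the total, each event is independently from source A with probability p = λ_A/(λ_A+λ_B) = 7/12.9 ≈ 0.5426.
So K ~ Binomial(8, 7/12.9): P(K = 7) = C(8,7) · (7/12.9)^7 · (5.9/12.9)^1 ≈ 0.0507.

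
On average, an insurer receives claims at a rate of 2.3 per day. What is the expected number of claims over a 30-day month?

69

E[N] = λt = 2.3 × 30 = 69 (a 30-day month = 30 days).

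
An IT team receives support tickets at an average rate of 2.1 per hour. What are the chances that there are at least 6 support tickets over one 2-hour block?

Over the interval, μ = 2.1 × 2 = 4.2 (a 2-hour block = 2 hours).
P(N ≥ 6) = 1 − P(N ≤ 5) = 1 − Σ_{j=0}^{5} e^(−μ) μ^j/j! ≈ 0.2469.

0.2469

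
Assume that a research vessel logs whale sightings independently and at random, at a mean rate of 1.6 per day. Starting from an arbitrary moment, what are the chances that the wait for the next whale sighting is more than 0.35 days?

0.5712

The wait for the next event is exponential with rate λ = 1.6 per day.
P(T > 0.35) = e^(−λt) = e^(−1.6 × 0.35) = e^(−0.56) ≈ 0.5712.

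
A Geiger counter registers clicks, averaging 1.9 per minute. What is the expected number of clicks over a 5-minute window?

E[N] = λt = 1.9 × 5 = 9.5 (a 5-minute window = 5 minutes).

9.5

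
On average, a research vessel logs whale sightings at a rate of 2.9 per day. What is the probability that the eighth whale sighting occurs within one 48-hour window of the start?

0.2290

Over the interval, μ = 2.9 × 2 = 5.8 (a 48-hour window = 2 days).
The eighth arrival falls in the interval iff at least 8 events occur there: P(S_8 ≤ t) = P(N ≥ 8) = 1 − P(N ≤ 7) ≈ 0.2290.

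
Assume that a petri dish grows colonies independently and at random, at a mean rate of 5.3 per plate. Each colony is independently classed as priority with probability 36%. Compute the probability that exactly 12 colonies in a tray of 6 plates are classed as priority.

Thinning: the colonies that are classed as priority themselves form a Poisson process with rate 0.36 × 5.3 = 1.908 per plate.
Over the interval, μ = 1.908 × 6 = 11.448 (a tray of 6 plates = 6 plates).
P(N = 12) = e^(−11.448) · 11.448^12/12! ≈ 0.1129.

0.1129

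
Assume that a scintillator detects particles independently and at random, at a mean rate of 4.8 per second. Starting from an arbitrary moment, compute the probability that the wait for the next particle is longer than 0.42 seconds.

The wait for the next event is exponential with rate λ = 4.8 per second.
P(T > 0.42) = e^(−λt) = e^(−4.8 × 0.42) = e^(−2.016) ≈ 0.1332.

0.1332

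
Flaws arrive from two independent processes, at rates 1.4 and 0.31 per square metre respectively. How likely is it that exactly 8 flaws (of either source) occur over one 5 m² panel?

0.1371

Independent Poisson processes superpose: combined rate λ = 1.4 + 0.31 = 1.71 per square metre.
Over the interval, μ = 1.71 × 5 = 8.55 (a 5 m² panel = 5 square metres).
P(N = 8) = e^(−8.55) · 8.55^8/8! ≈ 0.1371.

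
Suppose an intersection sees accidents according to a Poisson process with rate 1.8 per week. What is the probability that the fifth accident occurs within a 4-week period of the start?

Over the interval, μ = 1.8 × 4 = 7.2 (a 4-week period = 4 weeks).
The fifth arrival falls in the interval iff at least 5 events occur there: P(S_5 ≤ t) = P(N ≥ 5) = 1 − P(N ≤ 4) ≈ 0.8445.

0.8445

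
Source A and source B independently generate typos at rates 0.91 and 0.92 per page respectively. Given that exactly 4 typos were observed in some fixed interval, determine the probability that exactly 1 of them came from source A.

Given the total, each event is independently from source A with probability p = λ_A/(λ_A+λ_B) = 0.91/1.83 ≈ 0.4973.
So K ~ Binomial(4, 0.91/1.83): P(K = 1) = C(4,1) · (0.91/1.83)^1 · (0.92/1.83)^3 ≈ 0.2527.

0.2527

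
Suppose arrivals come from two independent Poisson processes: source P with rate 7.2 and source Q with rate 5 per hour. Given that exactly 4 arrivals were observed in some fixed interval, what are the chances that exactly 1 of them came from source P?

Given the total, each event is independently from source P with probability p = λ_P/(λ_P+λ_Q) = 7.2/12.2 ≈ 0.5902.
So K ~ Binomial(4, 7.2/12.2): P(K = 1) = C(4,1) · (7.2/12.2)^1 · (5/12.2)^3 ≈ 0.1625.

0.1625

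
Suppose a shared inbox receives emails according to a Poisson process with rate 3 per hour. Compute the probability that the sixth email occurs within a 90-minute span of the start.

Over the interval, μ = 3 × 1.5 = 4.5 (a 90-minute span = 1.5 hours).
The sixth arrival falls in the interval iff at least 6 events occur there: P(S_6 ≤ t) = P(N ≥ 6) = 1 − P(N ≤ 5) ≈ 0.2971.

0.2971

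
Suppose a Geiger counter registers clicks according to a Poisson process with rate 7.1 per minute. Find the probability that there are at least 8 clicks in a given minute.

0.4162

With mean μ = 7.1 per minute,
P(N ≥ 8) = 1 − P(N ≤ 7) = 1 − Σ_{j=0}^{7} e^(−μ) μ^j/j! ≈ 0.4162.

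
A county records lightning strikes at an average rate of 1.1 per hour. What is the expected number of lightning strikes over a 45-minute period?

E[N] = λt = 1.1 × 0.75 = 0.825 (a 45-minute period = 0.75 hours).

0.825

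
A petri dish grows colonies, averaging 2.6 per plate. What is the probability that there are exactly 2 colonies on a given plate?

0.2510

With mean μ = 2.6 per plate,
P(N = 2) = e^(−μ) μ^2/2! = e^(−2.6) · 2.6^2/2 ≈ 0.2510.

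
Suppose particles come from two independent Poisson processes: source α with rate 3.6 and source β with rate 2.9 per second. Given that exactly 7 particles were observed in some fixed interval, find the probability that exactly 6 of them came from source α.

Given the total, each event is independently from source α with probability p = λ_α/(λ_α+λ_β) = 3.6/6.5 ≈ 0.5538.
So K ~ Binomial(7, 3.6/6.5): P(K = 6) = C(7,6) · (3.6/6.5)^6 · (2.9/6.5)^1 ≈ 0.0901.

0.0901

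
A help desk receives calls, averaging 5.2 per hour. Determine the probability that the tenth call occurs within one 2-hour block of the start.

0.5910

Over the interval, μ = 5.2 × 2 = 10.4 (a 2-hour block = 2 hours).
The tenth arrival falls in the interval iff at least 10 events occur there: P(S_10 ≤ t) = P(N ≥ 10) = 1 − P(N ≤ 9) ≈ 0.5910.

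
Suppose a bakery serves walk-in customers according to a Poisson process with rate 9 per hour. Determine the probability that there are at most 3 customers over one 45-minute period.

0.0958

Over the interval, μ = 9 × 0.75 = 6.75 (a 45-minute period = 0.75 hours).
P(N ≤ 3) = Σ_{j=0}^{3} e^(−μ) μ^j/j! ≈ 0.0958.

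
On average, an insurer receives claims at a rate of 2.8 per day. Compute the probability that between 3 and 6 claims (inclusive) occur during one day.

0.5061

With mean μ = 2.8 per day,
P(3 ≤ N ≤ 6) = Σ_{j=3}^{6} e^(−2.8) · 2.8^j/j! ≈ 0.5061.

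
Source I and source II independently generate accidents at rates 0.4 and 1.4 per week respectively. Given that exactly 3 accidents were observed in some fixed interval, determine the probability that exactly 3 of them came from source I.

Given the total, each event is independently from source I with probability p = λ_I/(λ_I+λ_II) = 0.4/1.8 ≈ 0.2222.
So K ~ Binomial(3, 0.4/1.8): P(K = 3) = C(3,3) · (0.4/1.8)^3 · (1.4/1.8)^0 ≈ 0.0110.

0.0110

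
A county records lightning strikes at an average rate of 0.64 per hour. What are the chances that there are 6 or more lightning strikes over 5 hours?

0.1054

Over the interval, μ = 0.64 × 5 = 3.2 (5 hours).
P(N ≥ 6) = 1 − P(N ≤ 5) = 1 − Σ_{j=0}^{5} e^(−μ) μ^j/j! ≈ 0.1054.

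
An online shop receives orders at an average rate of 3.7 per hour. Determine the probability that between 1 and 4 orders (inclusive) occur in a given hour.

With mean μ = 3.7 per hour,
P(1 ≤ N ≤ 4) = Σ_{j=1}^{4} e^(−3.7) · 3.7^j/j! ≈ 0.6625.

0.6625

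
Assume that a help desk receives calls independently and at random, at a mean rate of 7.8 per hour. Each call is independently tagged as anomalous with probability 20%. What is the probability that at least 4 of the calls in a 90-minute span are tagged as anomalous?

0.2088

Thinning: the calls that are tagged as anomalous themselves form a Poisson process with rate 0.2 × 7.8 = 1.56 per hour.
Over the interval, μ = 1.56 × 1.5 = 2.34 (a 90-minute span = 1.5 hours).
P(N ≥ 4) = 1 − P(N ≤ 3) ≈ 0.2088.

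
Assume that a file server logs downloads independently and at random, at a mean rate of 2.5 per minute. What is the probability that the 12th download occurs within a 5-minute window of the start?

0.5942

Over the interval, μ = 2.5 × 5 = 12.5 (a 5-minute window = 5 minutes).
The 12th arrival falls in the interval iff at least 12 events occur there: P(S_12 ≤ t) = P(N ≥ 12) = 1 − P(N ≤ 11) ≈ 0.5942.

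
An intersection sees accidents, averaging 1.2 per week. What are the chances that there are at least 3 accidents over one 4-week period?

0.8575

Over the interval, μ = 1.2 × 4 = 4.8 (a 4-week period = 4 weeks).
P(N ≥ 3) = 1 − P(N ≤ 2) = 1 − Σ_{j=0}^{2} e^(−μ) μ^j/j! ≈ 0.8575.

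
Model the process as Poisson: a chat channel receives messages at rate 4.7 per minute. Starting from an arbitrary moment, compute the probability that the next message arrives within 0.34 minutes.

Inter-arrival times are exponential with rate λ = 4.7 per minute.
P(T ≤ 0.34) = 1 − e^(−λt) = 1 − e^(−4.7 × 0.34) = 1 − e^(−1.598) ≈ 0.7977.

0.7977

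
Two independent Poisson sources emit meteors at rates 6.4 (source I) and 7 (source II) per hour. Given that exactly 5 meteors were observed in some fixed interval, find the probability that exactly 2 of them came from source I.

0.3252

Given the total, each event is independently from source I with probability p = λ_I/(λ_I+λ_II) = 6.4/13.4 ≈ 0.4776.
So K ~ Binomial(5, 6.4/13.4): P(K = 2) = C(5,2) · (6.4/13.4)^2 · (7/13.4)^3 ≈ 0.3252.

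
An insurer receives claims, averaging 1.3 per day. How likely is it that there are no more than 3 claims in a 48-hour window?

Over the interval, μ = 1.3 × 2 = 2.6 (a 48-hour window = 2 days).
P(N ≤ 3) = Σ_{j=0}^{3} e^(−μ) μ^j/j! ≈ 0.7360.

0.7360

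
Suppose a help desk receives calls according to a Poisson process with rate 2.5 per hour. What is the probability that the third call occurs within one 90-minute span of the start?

Over the interval, μ = 2.5 × 1.5 = 3.75 (a 90-minute span = 1.5 hours).
The third arrival falls in the interval iff at least 3 events occur there: P(S_3 ≤ t) = P(N ≥ 3) = 1 − P(N ≤ 2) ≈ 0.7229.

0.7229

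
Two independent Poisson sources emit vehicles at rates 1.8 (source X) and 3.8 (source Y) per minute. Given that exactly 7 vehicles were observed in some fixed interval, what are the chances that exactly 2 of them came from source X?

Given the total, each event is independently from source X with probability p = λ_X/(λ_X+λ_Y) = 1.8/5.6 ≈ 0.3214.
So K ~ Binomial(7, 1.8/5.6): P(K = 2) = C(7,2) · (1.8/5.6)^2 · (3.8/5.6)^5 ≈ 0.3122.

0.3122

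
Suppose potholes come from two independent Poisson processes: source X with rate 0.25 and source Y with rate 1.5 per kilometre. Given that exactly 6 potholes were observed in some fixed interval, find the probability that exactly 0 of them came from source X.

0.3966

Given the total, each event is independently from source X with probability p = λ_X/(λ_X+λ_Y) = 0.25/1.75 ≈ 0.1429.
So K ~ Binomial(6, 0.25/1.75): P(K = 0) = C(6,0) · (0.25/1.75)^0 · (1.5/1.75)^6 ≈ 0.3966.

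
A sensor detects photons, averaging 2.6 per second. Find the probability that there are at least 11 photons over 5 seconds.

Over the interval, μ = 2.6 × 5 = 13 (5 seconds).
P(N ≥ 11) = 1 − P(N ≤ 10) = 1 − Σ_{j=0}^{10} e^(−μ) μ^j/j! ≈ 0.7483.

0.7483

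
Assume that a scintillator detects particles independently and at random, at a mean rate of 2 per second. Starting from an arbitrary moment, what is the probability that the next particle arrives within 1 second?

Inter-arrival times are exponential with rate λ = 2 per second.
P(T ≤ 1) = 1 − e^(−λt) = 1 − e^(−2 × 1) = 1 − e^(−2) ≈ 0.8647.

0.8647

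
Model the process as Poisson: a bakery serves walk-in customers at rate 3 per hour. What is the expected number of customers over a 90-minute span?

E[N] = λt = 3 × 1.5 = 4.5 (a 90-minute span = 1.5 hours).

4.5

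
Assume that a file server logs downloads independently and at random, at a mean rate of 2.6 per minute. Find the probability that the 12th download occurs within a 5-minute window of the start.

0.6468

Over the interval, μ = 2.6 × 5 = 13 (a 5-minute window = 5 minutes).
The 12th arrival falls in the interval iff at least 12 events occur there: P(S_12 ≤ t) = P(N ≥ 12) = 1 − P(N ≤ 11) ≈ 0.6468.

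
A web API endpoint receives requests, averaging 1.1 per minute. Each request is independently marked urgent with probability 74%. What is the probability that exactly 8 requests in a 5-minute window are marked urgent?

0.0319

Thinning: the requests that are marked urgent themselves form a Poisson process with rate 0.74 × 1.1 = 0.814 per minute.
Over the interval, μ = 0.814 × 5 = 4.07 (a 5-minute window = 5 minutes).
P(N = 8) = e^(−4.07) · 4.07^8/8! ≈ 0.0319.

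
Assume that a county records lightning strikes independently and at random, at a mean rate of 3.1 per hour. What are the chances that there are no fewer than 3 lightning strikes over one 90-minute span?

Over the interval, μ = 3.1 × 1.5 = 4.65 (a 90-minute span = 1.5 hours).
P(N ≥ 3) = 1 − P(N ≤ 2) = 1 − Σ_{j=0}^{2} e^(−μ) μ^j/j! ≈ 0.8426.

0.8426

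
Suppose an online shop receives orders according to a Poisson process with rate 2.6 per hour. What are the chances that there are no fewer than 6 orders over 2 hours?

0.4191

Over the interval, μ = 2.6 × 2 = 5.2 (2 hours).
P(N ≥ 6) = 1 − P(N ≤ 5) = 1 − Σ_{j=0}^{5} e^(−μ) μ^j/j! ≈ 0.4191.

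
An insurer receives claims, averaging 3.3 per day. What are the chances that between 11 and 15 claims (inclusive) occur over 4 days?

Over the interval, μ = 3.3 × 4 = 13.2 (4 days).
P(11 ≤ N ≤ 15) = Σ_{j=11}^{15} e^(−13.2) · 13.2^j/j! ≈ 0.5107.

0.5107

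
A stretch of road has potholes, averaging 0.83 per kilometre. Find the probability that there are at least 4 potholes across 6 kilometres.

0.7322

Over the interval, μ = 0.83 × 6 = 4.98 (6 kilometres).
P(N ≥ 4) = 1 − P(N ≤ 3) = 1 − Σ_{j=0}^{3} e^(−μ) μ^j/j! ≈ 0.7322.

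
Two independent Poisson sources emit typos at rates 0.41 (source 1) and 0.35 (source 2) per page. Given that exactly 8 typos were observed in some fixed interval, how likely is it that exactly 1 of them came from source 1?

0.0190

Given the total, each event is independently from source 1 with probability p = λ_1/(λ_1+λ_2) = 0.41/0.76 ≈ 0.5395.
So K ~ Binomial(8, 0.41/0.76): P(K = 1) = C(8,1) · (0.41/0.76)^1 · (0.35/0.76)^7 ≈ 0.0190.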